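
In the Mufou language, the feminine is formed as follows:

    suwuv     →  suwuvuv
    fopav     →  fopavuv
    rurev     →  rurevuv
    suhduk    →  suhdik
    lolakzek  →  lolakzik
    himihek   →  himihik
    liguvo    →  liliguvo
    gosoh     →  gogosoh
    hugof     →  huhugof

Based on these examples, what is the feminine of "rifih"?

suwuv and suhduk both have last vowel 'u' yet inflect differently (suwuvuv, suhdik), so the last vowel is not what conditions the rule; the final letter is.
"rifih" ends in -h. The one such stem in the data (gosoh → gogosoh) repeats the first consonant+vowel as a prefix (as do liguvo, hugof), so the same rule applies.
The other patterns: stems ending in -v add -uv; stems ending in -k change the last vowel to 'i'.
So rifih → ririfih.

ririfih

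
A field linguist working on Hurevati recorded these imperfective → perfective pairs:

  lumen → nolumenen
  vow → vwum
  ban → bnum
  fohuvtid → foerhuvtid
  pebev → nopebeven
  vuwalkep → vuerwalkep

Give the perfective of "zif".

ban and lumen both end in -n yet inflect differently (bnum, nolumenen), so the final letter is not what conditions the rule; the number of vowels is.
"zif" has 1 vowel. The stems with 1 vowel (ban → bnum, vow → vwum) delete the last vowel and add -um.
So zif → zfum.

zfum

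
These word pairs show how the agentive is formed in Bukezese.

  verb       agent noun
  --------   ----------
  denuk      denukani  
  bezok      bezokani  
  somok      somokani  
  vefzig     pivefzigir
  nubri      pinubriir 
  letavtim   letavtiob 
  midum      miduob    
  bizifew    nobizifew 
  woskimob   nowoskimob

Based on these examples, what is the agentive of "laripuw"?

vefzig and letavtim both have last vowel 'i' yet inflect differently (pivefzigir, letavtiob), so the last vowel is not what conditions the rule; the final letter is.
"laripuw" ends in -w. The one such stem in the data (bizifew → nobizifew) adds the prefix no-, so the same rule applies.
The other patterns: stems ending in -k add -ani; stems ending in -g or -i add pi- … -ir around the stem; stems ending in -m drop the final letter and add -ob.
So laripuw → nolaripuw.

nolaripuw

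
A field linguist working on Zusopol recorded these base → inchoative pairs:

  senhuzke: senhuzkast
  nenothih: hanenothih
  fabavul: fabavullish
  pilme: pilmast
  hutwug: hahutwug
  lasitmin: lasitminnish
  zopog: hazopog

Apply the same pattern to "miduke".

"miduke" ends in -e. The stems ending in -e (pilme → pilmast, senhuzke → senhuzkast) drop the final letter and add -ast.
So miduke → midukast.

midukast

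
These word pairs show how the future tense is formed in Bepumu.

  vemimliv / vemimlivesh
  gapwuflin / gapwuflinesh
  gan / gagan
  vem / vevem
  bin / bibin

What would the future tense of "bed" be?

"bed" has 1 vowel. The stems with 1 vowel (bin → bibin, gan → gagan, vem → vevem) repeat the first consonant+vowel as a prefix.
So bed → bebed.

bebed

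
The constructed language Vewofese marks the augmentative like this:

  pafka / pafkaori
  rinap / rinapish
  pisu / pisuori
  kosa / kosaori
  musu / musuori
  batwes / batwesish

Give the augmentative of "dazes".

dazesish

kosa and rinap both have last vowel 'a' yet inflect differently (kosaori, rinapish), so the last vowel is not what conditions the rule; whether the stem ends in a vowel or a consonant is.
"dazes" ends in a consonant. The stems ending in a consonant (rinap → rinapish, batwes → batwesish) add -ish.
So dazes → dazesish.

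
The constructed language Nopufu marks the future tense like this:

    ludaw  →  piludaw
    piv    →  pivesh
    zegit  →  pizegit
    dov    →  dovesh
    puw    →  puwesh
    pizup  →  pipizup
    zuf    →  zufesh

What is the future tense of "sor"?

ludaw and puw both end in -w yet inflect differently (piludaw, puwesh), so the final letter is not what conditions the rule; the number of vowels is.
"sor" has 1 vowel. The stems with 1 vowel (dov → dovesh, piv → pivesh, zuf → zufesh) add -esh.
The other pattern: stems with 2 vowels add the prefix pi-.
So sor → soresh.

soresh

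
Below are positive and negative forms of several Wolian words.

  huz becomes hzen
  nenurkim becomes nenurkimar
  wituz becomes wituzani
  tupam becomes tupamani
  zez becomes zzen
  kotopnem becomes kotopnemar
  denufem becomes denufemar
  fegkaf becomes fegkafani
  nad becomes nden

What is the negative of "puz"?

pzen

zez and wituz both end in -z yet inflect differently (zzen, wituzani), so the final letter is not what conditions the rule; the number of vowels is.
"puz" has 1 vowel. The stems with 1 vowel (zez → zzen, huz → hzen, nad → nden) delete the last vowel and add -en.
So puz → pzen.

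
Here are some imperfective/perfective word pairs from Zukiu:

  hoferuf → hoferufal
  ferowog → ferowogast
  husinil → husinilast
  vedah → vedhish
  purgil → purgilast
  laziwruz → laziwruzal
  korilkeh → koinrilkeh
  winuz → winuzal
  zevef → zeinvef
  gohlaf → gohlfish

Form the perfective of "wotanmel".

wointanmel

gohlaf and hoferuf both end in -f yet inflect differently (gohlfish, hoferufal), so the final letter is not what conditions the rule; the last vowel is.
"wotanmel" has last vowel 'e'. The stems whose last vowel is 'e' (zevef → zeinvef, korilkeh → koinrilkeh) insert -in- after the first vowel.
The other patterns: stems whose last vowel is 'a' delete the last vowel and add -ish; stems whose last vowel is 'u' add -al; stems whose last vowel is 'i' or 'o' add -ast.
So wotanmel → wointanmel.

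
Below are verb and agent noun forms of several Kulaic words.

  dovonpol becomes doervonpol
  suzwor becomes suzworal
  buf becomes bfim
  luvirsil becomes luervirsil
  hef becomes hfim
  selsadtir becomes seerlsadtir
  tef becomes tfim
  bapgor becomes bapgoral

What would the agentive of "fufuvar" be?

fuerfuvar

"fufuvar" has 3 vowels. The stems with 3 vowels (dovonpol → doervonpol, luvirsil → luervirsil, selsadtir → seerlsadtir) insert -er- after the first vowel.
So fufuvar → fuerfuvar.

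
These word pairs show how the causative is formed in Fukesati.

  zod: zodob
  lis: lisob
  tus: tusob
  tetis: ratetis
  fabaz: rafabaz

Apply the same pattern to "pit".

"pit" has 1 vowel. The stems with 1 vowel (zod → zodob, lis → lisob, tus → tusob) add -ob.
The other pattern: stems with 2 vowels add the prefix ra-.
So pit → pitob.

pitob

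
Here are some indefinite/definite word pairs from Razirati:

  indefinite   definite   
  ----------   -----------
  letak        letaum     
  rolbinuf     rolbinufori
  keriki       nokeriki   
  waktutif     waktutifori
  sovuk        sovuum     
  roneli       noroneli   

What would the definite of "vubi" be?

sovuk and rolbinuf both have last vowel 'u' yet inflect differently (sovuum, rolbinufori), so the last vowel is not what conditions the rule; the final letter is.
"vubi" ends in -i. The stems ending in -i (keriki → nokeriki, roneli → noroneli) add the prefix no-.
The other patterns: stems ending in -k drop the final letter and add -um; stems ending in -f add -ori.
So vubi → novubi.

novubi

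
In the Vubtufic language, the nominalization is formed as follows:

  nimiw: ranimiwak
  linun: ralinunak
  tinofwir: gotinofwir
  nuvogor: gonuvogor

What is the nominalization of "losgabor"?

golosgabor

tinofwir and nimiw both have last vowel 'i' yet inflect differently (gotinofwir, ranimiwak), so the last vowel is not what conditions the rule; the final letter is.
"losgabor" ends in -r. The stems ending in -r (nuvogor → gonuvogor, tinofwir → gotinofwir) add the prefix go-.
The other pattern: stems ending in -n or -w add ra- … -ak around the stem.
So losgabor → golosgabor.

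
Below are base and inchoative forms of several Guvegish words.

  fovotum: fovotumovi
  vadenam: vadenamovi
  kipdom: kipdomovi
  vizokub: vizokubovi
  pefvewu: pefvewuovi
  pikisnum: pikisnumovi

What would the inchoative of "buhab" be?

buhabovi

Every pair shown (fovotum → fovotumovi, vadenam → vadenamovi, kipdom → kipdomovi, …) follows the same rule: add -ovi.
So buhab → buhabovi.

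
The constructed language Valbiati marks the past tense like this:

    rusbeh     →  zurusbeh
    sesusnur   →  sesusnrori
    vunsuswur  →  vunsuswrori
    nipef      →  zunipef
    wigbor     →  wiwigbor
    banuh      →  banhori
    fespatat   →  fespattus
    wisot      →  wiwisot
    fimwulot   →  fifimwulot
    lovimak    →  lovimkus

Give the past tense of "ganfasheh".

"ganfasheh" has last vowel 'e'. The stems whose last vowel is 'e' (rusbeh → zurusbeh, nipef → zunipef) add the prefix zu-.
So ganfasheh → zuganfasheh.

zuganfasheh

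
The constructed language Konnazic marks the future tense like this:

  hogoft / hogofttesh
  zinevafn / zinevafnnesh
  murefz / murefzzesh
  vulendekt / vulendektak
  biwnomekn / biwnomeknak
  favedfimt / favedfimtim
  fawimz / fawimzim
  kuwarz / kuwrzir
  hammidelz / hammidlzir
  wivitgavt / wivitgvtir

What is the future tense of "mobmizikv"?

"mobmizikv" has second-to-last letter 'k'. The stems whose second-to-last letter is 'k' (vulendekt → vulendektak, biwnomekn → biwnomeknak) add -ak.
So mobmizikv → mobmizikvak.

mobmizikvak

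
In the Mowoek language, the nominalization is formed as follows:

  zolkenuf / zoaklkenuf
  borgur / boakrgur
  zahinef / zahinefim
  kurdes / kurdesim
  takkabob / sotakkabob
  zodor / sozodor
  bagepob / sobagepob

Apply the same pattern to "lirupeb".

zolkenuf and zahinef both end in -f yet inflect differently (zoaklkenuf, zahinefim), so the final letter is not what conditions the rule; the last vowel is.
"lirupeb" has last vowel 'e'. The stems whose last vowel is 'e' (zahinef → zahinefim, kurdes → kurdesim) add -im.
The other patterns: stems whose last vowel is 'u' insert -ak- after the first vowel; stems whose last vowel is 'o' add the prefix so-.
So lirupeb → lirupebim.

lirupebim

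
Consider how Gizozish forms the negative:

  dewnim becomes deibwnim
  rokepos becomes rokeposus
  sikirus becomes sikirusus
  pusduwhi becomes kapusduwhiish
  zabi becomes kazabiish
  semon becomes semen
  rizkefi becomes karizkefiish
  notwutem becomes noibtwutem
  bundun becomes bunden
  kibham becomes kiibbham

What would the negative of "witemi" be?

kawitemiish

rokepos and semon both have last vowel 'o' yet inflect differently (rokeposus, semen), so the last vowel is not what conditions the rule; the final letter is.
"witemi" ends in -i. The stems ending in -i (rizkefi → karizkefiish, pusduwhi → kapusduwhiish, zabi → kazabiish) add ka- … -ish around the stem.
So witemi → kawitemiish.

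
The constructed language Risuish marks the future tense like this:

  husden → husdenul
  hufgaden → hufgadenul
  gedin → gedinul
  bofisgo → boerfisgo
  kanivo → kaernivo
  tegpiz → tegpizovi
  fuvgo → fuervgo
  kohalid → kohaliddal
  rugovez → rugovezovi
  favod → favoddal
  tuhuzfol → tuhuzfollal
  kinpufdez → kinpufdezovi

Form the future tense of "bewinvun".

husden and kinpufdez both have last vowel 'e' yet inflect differently (husdenul, kinpufdezovi), so the last vowel is not what conditions the rule; the final letter is.
"bewinvun" ends in -n. The stems ending in -n (husden → husdenul, gedin → gedinul, hufgaden → hufgadenul) add -ul.
The other patterns: stems ending in -z add -ovi; stems ending in -o insert -er- after the first vowel; stems ending in -d or -l double the final consonant and add -al.
So bewinvun → bewinvunul.

bewinvunul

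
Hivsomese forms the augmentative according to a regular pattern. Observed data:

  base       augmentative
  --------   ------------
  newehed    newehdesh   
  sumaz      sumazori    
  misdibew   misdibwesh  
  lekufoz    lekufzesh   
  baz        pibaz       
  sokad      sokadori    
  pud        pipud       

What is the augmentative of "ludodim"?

baz and sumaz both end in -z yet inflect differently (pibaz, sumazori), so the final letter is not what conditions the rule; the number of vowels is.
"ludodim" has 3 vowels. The stems with 3 vowels (lekufoz → lekufzesh, newehed → newehdesh, misdibew → misdibwesh) delete the last vowel and add -esh.
The other patterns: stems with 1 vowel add the prefix pi-; stems with 2 vowels add -ori.
So ludodim → ludodmesh.

ludodmesh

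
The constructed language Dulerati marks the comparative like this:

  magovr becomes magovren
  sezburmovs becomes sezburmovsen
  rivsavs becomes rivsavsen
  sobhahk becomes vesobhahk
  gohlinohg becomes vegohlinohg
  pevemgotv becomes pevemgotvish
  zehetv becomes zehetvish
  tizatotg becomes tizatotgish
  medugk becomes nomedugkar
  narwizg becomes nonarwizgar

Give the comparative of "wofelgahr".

vewofelgahr

gohlinohg and tizatotg both end in -g yet inflect differently (vegohlinohg, tizatotgish), so the final letter is not what conditions the rule; the second-to-last letter is.
"wofelgahr" has second-to-last letter 'h'. The stems whose second-to-last letter is 'h' (sobhahk → vesobhahk, gohlinohg → vegohlinohg) add the prefix ve-.
The other patterns: stems whose second-to-last letter is 'v' add -en; stems whose second-to-last letter is 't' add -ish; stems whose second-to-last letter is 'g' or 'z' add no- … -ar around the stem.
So wofelgahr → vewofelgahr.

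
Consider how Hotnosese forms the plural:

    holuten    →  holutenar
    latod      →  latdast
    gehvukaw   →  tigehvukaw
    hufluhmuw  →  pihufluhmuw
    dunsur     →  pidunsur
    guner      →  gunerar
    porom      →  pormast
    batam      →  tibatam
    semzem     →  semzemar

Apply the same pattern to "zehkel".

zehkelar

porom and semzem both end in -m yet inflect differently (pormast, semzemar), so the final letter is not what conditions the rule; the last vowel is.
"zehkel" has last vowel 'e'. The stems whose last vowel is 'e' (semzem → semzemar, guner → gunerar, holuten → holutenar) add -ar.
So zehkel → zehkelar.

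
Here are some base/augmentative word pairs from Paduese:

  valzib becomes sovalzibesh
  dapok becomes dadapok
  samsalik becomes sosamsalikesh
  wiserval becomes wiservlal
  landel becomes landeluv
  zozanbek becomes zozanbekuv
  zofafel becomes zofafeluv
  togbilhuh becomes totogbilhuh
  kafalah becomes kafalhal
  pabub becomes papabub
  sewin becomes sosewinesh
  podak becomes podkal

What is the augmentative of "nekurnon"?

zozanbek and podak both end in -k yet inflect differently (zozanbekuv, podkal), so the final letter is not what conditions the rule; the last vowel is.
"nekurnon" has last vowel 'o'. The one such stem in the data (dapok → dadapok) repeats the first consonant+vowel as a prefix (as do pabub, togbilhuh), so the same rule applies.
The other patterns: stems whose last vowel is 'e' add -uv; stems whose last vowel is 'a' delete the last vowel and add -al; stems whose last vowel is 'i' add so- … -esh around the stem.
So nekurnon → nenekurnon.

nenekurnon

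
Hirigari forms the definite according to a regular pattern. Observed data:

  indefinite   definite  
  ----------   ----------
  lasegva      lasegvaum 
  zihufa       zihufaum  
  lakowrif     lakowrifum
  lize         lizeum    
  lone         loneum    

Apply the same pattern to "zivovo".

Every pair shown (lasegva → lasegvaum, zihufa → zihufaum, lakowrif → lakowrifum, …) follows the same rule: add -um.
So zivovo → zivovoum.

zivovoum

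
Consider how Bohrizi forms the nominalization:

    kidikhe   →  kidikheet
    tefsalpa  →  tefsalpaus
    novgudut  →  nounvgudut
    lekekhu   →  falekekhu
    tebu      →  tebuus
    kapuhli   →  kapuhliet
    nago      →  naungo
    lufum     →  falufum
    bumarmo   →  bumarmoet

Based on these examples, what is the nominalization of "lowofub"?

lekekhu and tebu both end in -u yet inflect differently (falekekhu, tebuus), so the final letter is not what conditions the rule; the first letter is.
"lowofub" begins with l-. The stems beginning with l- (lekekhu → falekekhu, lufum → falufum) add the prefix fa-.
So lowofub → falowofub.

falowofub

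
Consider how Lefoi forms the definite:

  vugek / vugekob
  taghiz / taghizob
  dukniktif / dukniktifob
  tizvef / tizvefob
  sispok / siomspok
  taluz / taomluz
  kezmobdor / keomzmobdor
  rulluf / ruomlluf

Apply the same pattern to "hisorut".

vugek and sispok both end in -k yet inflect differently (vugekob, siomspok), so the final letter is not what conditions the rule; the last vowel is.
"hisorut" has last vowel 'u'. The stems whose last vowel is 'u' (taluz → taomluz, rulluf → ruomlluf) insert -om- after the first vowel.
So hisorut → hiomsorut.

hiomsorut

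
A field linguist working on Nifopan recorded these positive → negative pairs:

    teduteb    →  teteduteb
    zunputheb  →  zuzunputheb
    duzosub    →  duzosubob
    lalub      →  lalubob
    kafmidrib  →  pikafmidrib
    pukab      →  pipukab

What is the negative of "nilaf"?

pinilaf

"nilaf" has last vowel 'a'. The one such stem in the data (pukab → pipukab) adds the prefix pi-, so the same rule applies.
The other patterns: stems whose last vowel is 'e' repeat the first consonant+vowel as a prefix; stems whose last vowel is 'u' add -ob.
So nilaf → pinilaf.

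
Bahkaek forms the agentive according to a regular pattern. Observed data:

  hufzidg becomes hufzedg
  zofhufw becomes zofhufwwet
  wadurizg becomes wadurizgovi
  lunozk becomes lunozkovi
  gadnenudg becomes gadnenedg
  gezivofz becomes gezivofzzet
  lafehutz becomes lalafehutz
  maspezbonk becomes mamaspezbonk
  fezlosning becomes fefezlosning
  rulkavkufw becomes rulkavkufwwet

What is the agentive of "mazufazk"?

wadurizg and hufzidg both end in -g yet inflect differently (wadurizgovi, hufzedg), so the final letter is not what conditions the rule; the second-to-last letter is.
"mazufazk" has second-to-last letter 'z'. The stems whose second-to-last letter is 'z' (lunozk → lunozkovi, wadurizg → wadurizgovi) add -ovi.
So mazufazk → mazufazkovi.

mazufazkovi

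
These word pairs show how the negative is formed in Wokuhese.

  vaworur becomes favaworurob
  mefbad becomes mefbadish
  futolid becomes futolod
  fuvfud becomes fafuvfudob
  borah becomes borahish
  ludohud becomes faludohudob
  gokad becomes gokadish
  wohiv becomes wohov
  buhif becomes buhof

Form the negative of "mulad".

muladish

"mulad" has last vowel 'a'. The stems whose last vowel is 'a' (gokad → gokadish, borah → borahish, mefbad → mefbadish) add -ish.
The other patterns: stems whose last vowel is 'i' change the last vowel to 'o'; stems whose last vowel is 'u' add fa- … -ob around the stem.
So mulad → muladish.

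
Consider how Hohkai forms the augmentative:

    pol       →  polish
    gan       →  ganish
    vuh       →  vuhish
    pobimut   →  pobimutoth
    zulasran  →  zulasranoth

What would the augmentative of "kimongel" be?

kimongeloth

gan and zulasran both end in -n yet inflect differently (ganish, zulasranoth), so the final letter is not what conditions the rule; the number of vowels is.
"kimongel" has 3 vowels. The stems with 3 vowels (pobimut → pobimutoth, zulasran → zulasranoth) add -oth.
So kimongel → kimongeloth.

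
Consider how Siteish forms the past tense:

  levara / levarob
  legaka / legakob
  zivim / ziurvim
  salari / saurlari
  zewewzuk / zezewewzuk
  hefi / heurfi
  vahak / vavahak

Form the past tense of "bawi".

baurwi

vahak and levara both have last vowel 'a' yet inflect differently (vavahak, levarob), so the last vowel is not what conditions the rule; the final letter is.
"bawi" ends in -i. The stems ending in -i (salari → saurlari, hefi → heurfi) insert -ur- after the first vowel.
The other patterns: stems ending in -k repeat the first consonant+vowel as a prefix; stems ending in -a drop the final letter and add -ob.
So bawi → baurwi.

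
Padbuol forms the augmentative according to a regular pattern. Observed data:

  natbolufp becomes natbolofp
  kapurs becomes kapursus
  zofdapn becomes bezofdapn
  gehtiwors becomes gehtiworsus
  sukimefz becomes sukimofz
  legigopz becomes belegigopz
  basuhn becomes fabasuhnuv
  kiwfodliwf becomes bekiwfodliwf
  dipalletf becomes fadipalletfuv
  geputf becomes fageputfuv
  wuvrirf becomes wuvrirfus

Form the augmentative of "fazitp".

fafazitpuv

sukimefz and legigopz both end in -z yet inflect differently (sukimofz, belegigopz), so the final letter is not what conditions the rule; the second-to-last letter is.
"fazitp" has second-to-last letter 't'. The stems whose second-to-last letter is 't' (dipalletf → fadipalletfuv, geputf → fageputfuv) add fa- … -uv around the stem.
The other patterns: stems whose second-to-last letter is 'f' change the last vowel to 'o'; stems whose second-to-last letter is 'p' or 'w' add the prefix be-; stems whose second-to-last letter is 'r' add -us.
So fazitp → fafazitpuv.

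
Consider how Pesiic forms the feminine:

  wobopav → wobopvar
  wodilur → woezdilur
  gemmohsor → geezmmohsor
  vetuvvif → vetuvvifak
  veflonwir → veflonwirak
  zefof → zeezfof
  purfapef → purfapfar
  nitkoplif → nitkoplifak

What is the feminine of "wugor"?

wuezgor

"wugor" has last vowel 'o'. The stems whose last vowel is 'o' (zefof → zeezfof, gemmohsor → geezmmohsor) insert -ez- after the first vowel.
So wugor → wuezgor.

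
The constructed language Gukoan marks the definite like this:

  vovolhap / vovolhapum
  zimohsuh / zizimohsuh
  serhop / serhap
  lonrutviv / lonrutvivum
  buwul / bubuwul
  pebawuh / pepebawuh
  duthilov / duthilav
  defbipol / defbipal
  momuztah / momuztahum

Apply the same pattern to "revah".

revahum

"revah" has last vowel 'a'. The stems whose last vowel is 'a' (momuztah → momuztahum, vovolhap → vovolhapum) add -um.
The other patterns: stems whose last vowel is 'u' repeat the first consonant+vowel as a prefix; stems whose last vowel is 'o' change the last vowel to 'a'.
So revah → revahum.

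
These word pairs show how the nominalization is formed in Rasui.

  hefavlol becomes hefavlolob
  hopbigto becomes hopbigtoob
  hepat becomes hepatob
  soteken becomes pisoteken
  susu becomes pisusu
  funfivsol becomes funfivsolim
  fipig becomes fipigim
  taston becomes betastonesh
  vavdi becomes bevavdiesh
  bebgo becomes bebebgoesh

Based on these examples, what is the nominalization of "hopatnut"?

hefavlol and funfivsol both end in -l yet inflect differently (hefavlolob, funfivsolim), so the final letter is not what conditions the rule; the first letter is.
"hopatnut" begins with h-. The stems beginning with h- (hefavlol → hefavlolob, hopbigto → hopbigtoob, hepat → hepatob) add -ob.
So hopatnut → hopatnutob.

hopatnutob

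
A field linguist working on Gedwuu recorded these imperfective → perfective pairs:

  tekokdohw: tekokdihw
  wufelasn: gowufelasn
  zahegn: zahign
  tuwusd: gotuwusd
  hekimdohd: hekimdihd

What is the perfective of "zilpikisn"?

wufelasn and zahegn both end in -n yet inflect differently (gowufelasn, zahign), so the final letter is not what conditions the rule; the second-to-last letter is.
"zilpikisn" has second-to-last letter 's'. The stems whose second-to-last letter is 's' (wufelasn → gowufelasn, tuwusd → gotuwusd) add the prefix go-.
So zilpikisn → gozilpikisn.

gozilpikisn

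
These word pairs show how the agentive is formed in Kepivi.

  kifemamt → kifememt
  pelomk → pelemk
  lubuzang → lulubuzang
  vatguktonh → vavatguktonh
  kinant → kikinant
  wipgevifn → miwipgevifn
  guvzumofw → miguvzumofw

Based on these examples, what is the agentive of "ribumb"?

kifemamt and kinant both end in -t yet inflect differently (kifememt, kikinant), so the final letter is not what conditions the rule; the second-to-last letter is.
"ribumb" has second-to-last letter 'm'. The stems whose second-to-last letter is 'm' (kifemamt → kifememt, pelomk → pelemk) change the last vowel to 'e'.
So ribumb → ribemb.

ribemb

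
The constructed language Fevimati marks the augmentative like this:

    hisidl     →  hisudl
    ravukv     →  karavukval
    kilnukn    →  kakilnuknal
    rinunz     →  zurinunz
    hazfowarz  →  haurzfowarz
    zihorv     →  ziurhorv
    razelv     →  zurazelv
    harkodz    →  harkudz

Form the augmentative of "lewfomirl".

leurwfomirl

ravukv and zihorv both end in -v yet inflect differently (karavukval, ziurhorv), so the final letter is not what conditions the rule; the second-to-last letter is.
"lewfomirl" has second-to-last letter 'r'. The stems whose second-to-last letter is 'r' (zihorv → ziurhorv, hazfowarz → haurzfowarz) insert -ur- after the first vowel.
The other patterns: stems whose second-to-last letter is 'k' add ka- … -al around the stem; stems whose second-to-last letter is 'd' change the last vowel to 'u'; stems whose second-to-last letter is 'l' or 'n' add the prefix zu-.
So lewfomirl → leurwfomirl.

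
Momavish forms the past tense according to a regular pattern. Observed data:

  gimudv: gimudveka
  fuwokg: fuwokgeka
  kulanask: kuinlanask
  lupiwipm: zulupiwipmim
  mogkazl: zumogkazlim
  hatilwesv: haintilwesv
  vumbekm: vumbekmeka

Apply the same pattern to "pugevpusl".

"pugevpusl" has second-to-last letter 's'. The stems whose second-to-last letter is 's' (hatilwesv → haintilwesv, kulanask → kuinlanask) insert -in- after the first vowel.
The other patterns: stems whose second-to-last letter is 'p' or 'z' add zu- … -im around the stem; stems whose second-to-last letter is 'd' or 'k' add -eka.
So pugevpusl → puingevpusl.

puingevpusl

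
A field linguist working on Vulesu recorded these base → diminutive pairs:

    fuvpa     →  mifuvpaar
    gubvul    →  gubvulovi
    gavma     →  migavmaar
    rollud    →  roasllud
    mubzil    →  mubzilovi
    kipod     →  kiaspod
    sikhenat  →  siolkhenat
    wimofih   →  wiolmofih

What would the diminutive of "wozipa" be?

"wozipa" ends in -a. The stems ending in -a (fuvpa → mifuvpaar, gavma → migavmaar) add mi- … -ar around the stem.
The other patterns: stems ending in -d insert -as- after the first vowel; stems ending in -l add -ovi; stems ending in -h or -t insert -ol- after the first vowel.
So wozipa → miwozipaar.

miwozipaar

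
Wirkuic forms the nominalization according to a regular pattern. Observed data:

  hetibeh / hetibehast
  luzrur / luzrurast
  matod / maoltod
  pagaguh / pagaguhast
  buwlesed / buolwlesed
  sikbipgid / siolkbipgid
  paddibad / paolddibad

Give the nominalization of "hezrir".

hezrirast

"hezrir" ends in -r. The one such stem in the data (luzrur → luzrurast) adds -ast, so the same rule applies.
So hezrir → hezrirast.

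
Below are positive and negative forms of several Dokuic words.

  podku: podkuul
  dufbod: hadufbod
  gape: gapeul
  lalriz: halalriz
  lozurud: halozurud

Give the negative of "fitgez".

hafitgez

lozurud and podku both have last vowel 'u' yet inflect differently (halozurud, podkuul), so the last vowel is not what conditions the rule; whether the stem ends in a vowel or a consonant is.
"fitgez" ends in a consonant. The stems ending in a consonant (lalriz → halalriz, dufbod → hadufbod, lozurud → halozurud) add the prefix ha-.
The other pattern: stems ending in a vowel add -ul.
So fitgez → hafitgez.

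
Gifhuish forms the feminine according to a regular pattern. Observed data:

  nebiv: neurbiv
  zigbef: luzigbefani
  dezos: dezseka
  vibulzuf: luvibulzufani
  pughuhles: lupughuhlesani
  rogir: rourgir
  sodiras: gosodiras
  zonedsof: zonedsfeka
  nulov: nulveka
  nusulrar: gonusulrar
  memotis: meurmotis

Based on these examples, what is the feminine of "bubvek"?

lububvekani

"bubvek" has last vowel 'e'. The stems whose last vowel is 'e' (pughuhles → lupughuhlesani, zigbef → luzigbefani) add lu- … -ani around the stem.
The other patterns: stems whose last vowel is 'a' add the prefix go-; stems whose last vowel is 'o' delete the last vowel and add -eka; stems whose last vowel is 'i' insert -ur- after the first vowel.
So bubvek → lububvekani.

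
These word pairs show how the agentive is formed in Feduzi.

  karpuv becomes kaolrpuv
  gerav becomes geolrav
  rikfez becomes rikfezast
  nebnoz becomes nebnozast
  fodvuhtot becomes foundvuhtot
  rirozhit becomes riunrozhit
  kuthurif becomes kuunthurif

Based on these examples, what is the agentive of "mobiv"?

nebnoz and fodvuhtot both have last vowel 'o' yet inflect differently (nebnozast, foundvuhtot), so the last vowel is not what conditions the rule; the final letter is.
"mobiv" ends in -v. The stems ending in -v (karpuv → kaolrpuv, gerav → geolrav) insert -ol- after the first vowel.
The other patterns: stems ending in -z add -ast; stems ending in -f or -t insert -un- after the first vowel.
So mobiv → moolbiv.

moolbiv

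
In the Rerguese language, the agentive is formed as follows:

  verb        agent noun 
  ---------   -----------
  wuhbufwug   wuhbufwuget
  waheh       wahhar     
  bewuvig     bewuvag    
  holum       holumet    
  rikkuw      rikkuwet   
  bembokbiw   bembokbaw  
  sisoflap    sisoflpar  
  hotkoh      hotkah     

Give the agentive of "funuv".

rikkuw and bembokbiw both end in -w yet inflect differently (rikkuwet, bembokbaw), so the final letter is not what conditions the rule; the last vowel is.
"funuv" has last vowel 'u'. The stems whose last vowel is 'u' (rikkuw → rikkuwet, wuhbufwug → wuhbufwuget, holum → holumet) add -et.
The other patterns: stems whose last vowel is 'a' or 'e' delete the last vowel and add -ar; stems whose last vowel is 'i' or 'o' change the last vowel to 'a'.
So funuv → funuvet.

funuvet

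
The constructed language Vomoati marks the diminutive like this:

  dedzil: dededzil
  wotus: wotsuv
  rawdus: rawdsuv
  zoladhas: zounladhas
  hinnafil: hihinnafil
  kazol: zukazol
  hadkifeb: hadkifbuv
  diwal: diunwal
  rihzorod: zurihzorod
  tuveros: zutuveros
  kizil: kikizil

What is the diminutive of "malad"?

"malad" has last vowel 'a'. The stems whose last vowel is 'a' (diwal → diunwal, zoladhas → zounladhas) insert -un- after the first vowel.
The other patterns: stems whose last vowel is 'i' repeat the first consonant+vowel as a prefix; stems whose last vowel is 'o' add the prefix zu-; stems whose last vowel is 'e' or 'u' delete the last vowel and add -uv.
So malad → maunlad.

maunlad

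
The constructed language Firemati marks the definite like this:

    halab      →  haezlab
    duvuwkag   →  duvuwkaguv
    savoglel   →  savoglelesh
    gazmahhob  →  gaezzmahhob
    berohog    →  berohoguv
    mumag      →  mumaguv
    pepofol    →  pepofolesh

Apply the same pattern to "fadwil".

fadwilesh

"fadwil" ends in -l. The stems ending in -l (savoglel → savoglelesh, pepofol → pepofolesh) add -esh.
The other patterns: stems ending in -g add -uv; stems ending in -b insert -ez- after the first vowel.
So fadwil → fadwilesh.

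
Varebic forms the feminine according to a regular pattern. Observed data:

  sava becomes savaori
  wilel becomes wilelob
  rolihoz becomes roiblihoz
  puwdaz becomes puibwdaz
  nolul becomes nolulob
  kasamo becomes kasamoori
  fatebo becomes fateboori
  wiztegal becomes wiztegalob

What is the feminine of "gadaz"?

"gadaz" ends in -z. The stems ending in -z (puwdaz → puibwdaz, rolihoz → roiblihoz) insert -ib- after the first vowel.
So gadaz → gaibdaz.

gaibdaz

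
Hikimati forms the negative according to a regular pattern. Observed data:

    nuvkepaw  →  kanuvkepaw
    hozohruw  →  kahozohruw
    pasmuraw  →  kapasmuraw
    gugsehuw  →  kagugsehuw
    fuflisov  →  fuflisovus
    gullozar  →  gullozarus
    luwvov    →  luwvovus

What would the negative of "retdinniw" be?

"retdinniw" ends in -w. The stems ending in -w (nuvkepaw → kanuvkepaw, hozohruw → kahozohruw, pasmuraw → kapasmuraw) add the prefix ka-.
The other pattern: stems ending in -r or -v add -us.
So retdinniw → karetdinniw.

karetdinniw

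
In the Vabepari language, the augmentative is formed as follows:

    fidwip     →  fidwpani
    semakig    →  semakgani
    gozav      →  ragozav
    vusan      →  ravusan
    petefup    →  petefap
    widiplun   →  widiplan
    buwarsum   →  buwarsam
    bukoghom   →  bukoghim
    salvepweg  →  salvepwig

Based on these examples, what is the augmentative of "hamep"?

"hamep" has last vowel 'e'. The one such stem in the data (salvepweg → salvepwig) changes the last vowel to 'i' (as does bukoghom), so the same rule applies.
The other patterns: stems whose last vowel is 'i' delete the last vowel and add -ani; stems whose last vowel is 'a' add the prefix ra-; stems whose last vowel is 'u' change the last vowel to 'a'.
So hamep → hamip.

hamip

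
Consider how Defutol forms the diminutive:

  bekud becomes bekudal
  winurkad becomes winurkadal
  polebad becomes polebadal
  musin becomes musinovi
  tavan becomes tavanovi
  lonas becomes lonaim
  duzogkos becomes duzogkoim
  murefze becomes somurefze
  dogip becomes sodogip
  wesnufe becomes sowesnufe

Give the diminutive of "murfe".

winurkad and tavan both have last vowel 'a' yet inflect differently (winurkadal, tavanovi), so the last vowel is not what conditions the rule; the final letter is.
"murfe" ends in -e. The stems ending in -e (murefze → somurefze, wesnufe → sowesnufe) add the prefix so-.
The other patterns: stems ending in -d add -al; stems ending in -n add -ovi; stems ending in -s drop the final letter and add -im.
So murfe → somurfe.

somurfe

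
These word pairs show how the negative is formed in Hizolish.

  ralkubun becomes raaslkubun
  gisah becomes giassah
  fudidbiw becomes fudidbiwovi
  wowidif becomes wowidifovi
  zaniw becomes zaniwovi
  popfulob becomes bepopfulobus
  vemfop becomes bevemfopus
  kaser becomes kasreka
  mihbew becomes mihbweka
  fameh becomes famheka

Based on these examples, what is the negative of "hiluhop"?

behiluhopus

"hiluhop" has last vowel 'o'. The stems whose last vowel is 'o' (popfulob → bepopfulobus, vemfop → bevemfopus) add be- … -us around the stem.
So hiluhop → behiluhopus.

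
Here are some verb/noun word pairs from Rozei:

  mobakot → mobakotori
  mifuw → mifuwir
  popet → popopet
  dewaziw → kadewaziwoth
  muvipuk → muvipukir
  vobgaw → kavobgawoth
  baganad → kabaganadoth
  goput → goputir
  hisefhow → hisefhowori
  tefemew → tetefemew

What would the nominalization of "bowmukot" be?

bowmukotori

"bowmukot" has last vowel 'o'. The stems whose last vowel is 'o' (hisefhow → hisefhowori, mobakot → mobakotori) add -ori.
So bowmukot → bowmukotori.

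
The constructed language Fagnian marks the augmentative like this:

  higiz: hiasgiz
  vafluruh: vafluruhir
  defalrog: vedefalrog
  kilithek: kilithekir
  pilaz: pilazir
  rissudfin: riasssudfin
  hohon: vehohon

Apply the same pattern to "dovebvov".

rissudfin and hohon both end in -n yet inflect differently (riasssudfin, vehohon), so the final letter is not what conditions the rule; the last vowel is.
"dovebvov" has last vowel 'o'. The stems whose last vowel is 'o' (hohon → vehohon, defalrog → vedefalrog) add the prefix ve-.
The other patterns: stems whose last vowel is 'i' insert -as- after the first vowel; stems whose last vowel is 'a', 'e' or 'u' add -ir.
So dovebvov → vedovebvov.

vedovebvov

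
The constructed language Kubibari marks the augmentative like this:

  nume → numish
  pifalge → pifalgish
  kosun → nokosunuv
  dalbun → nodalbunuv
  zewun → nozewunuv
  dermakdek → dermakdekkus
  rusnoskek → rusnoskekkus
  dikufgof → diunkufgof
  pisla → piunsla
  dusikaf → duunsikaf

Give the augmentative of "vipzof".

viunpzof

"vipzof" ends in -f. The stems ending in -f (dikufgof → diunkufgof, dusikaf → duunsikaf) insert -un- after the first vowel.
The other patterns: stems ending in -e drop the final letter and add -ish; stems ending in -n add no- … -uv around the stem; stems ending in -k double the final consonant and add -us.
So vipzof → viunpzof.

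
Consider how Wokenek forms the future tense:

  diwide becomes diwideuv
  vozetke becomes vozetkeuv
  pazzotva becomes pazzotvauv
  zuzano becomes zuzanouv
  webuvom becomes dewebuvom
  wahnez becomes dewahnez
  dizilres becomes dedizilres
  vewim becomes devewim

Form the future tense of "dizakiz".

zuzano and webuvom both have last vowel 'o' yet inflect differently (zuzanouv, dewebuvom), so the last vowel is not what conditions the rule; whether the stem ends in a vowel or a consonant is.
"dizakiz" ends in a consonant. The stems ending in a consonant (webuvom → dewebuvom, wahnez → dewahnez, dizilres → dedizilres) add the prefix de-.
So dizakiz → dedizakiz.

dedizakiz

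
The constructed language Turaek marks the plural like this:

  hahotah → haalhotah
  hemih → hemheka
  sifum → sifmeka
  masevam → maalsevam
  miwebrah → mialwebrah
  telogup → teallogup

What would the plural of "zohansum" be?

zoalhansum

miwebrah and hemih both end in -h yet inflect differently (mialwebrah, hemheka), so the final letter is not what conditions the rule; the number of vowels is.
"zohansum" has 3 vowels. The stems with 3 vowels (masevam → maalsevam, telogup → teallogup, miwebrah → mialwebrah) insert -al- after the first vowel.
The other pattern: stems with 2 vowels delete the last vowel and add -eka.
So zohansum → zoalhansum.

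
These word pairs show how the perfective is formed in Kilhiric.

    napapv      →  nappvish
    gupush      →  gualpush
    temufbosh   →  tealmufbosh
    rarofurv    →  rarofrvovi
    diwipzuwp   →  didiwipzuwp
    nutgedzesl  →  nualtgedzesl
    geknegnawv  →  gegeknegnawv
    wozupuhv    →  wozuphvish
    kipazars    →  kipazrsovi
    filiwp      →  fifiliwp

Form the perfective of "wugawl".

wuwugawl

"wugawl" has second-to-last letter 'w'. The stems whose second-to-last letter is 'w' (geknegnawv → gegeknegnawv, diwipzuwp → didiwipzuwp, filiwp → fifiliwp) repeat the first consonant+vowel as a prefix.
The other patterns: stems whose second-to-last letter is 'r' delete the last vowel and add -ovi; stems whose second-to-last letter is 's' insert -al- after the first vowel; stems whose second-to-last letter is 'h' or 'p' delete the last vowel and add -ish.
So wugawl → wuwugawl.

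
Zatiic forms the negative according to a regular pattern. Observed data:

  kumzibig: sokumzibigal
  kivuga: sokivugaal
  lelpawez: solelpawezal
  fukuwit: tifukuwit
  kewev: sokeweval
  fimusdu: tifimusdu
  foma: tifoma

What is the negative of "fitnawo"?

tifitnawo

foma and kivuga both end in -a yet inflect differently (tifoma, sokivugaal), so the final letter is not what conditions the rule; the first letter is.
"fitnawo" begins with f-. The stems beginning with f- (fimusdu → tifimusdu, foma → tifoma, fukuwit → tifukuwit) add the prefix ti-.
The other pattern: stems beginning with k- or l- add so- … -al around the stem.
So fitnawo → tifitnawo.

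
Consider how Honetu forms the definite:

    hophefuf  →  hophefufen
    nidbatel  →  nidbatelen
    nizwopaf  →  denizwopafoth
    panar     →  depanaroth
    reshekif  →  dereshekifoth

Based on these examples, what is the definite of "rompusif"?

hophefuf and reshekif both end in -f yet inflect differently (hophefufen, dereshekifoth), so the final letter is not what conditions the rule; the last vowel is.
"rompusif" has last vowel 'i'. The one such stem in the data (reshekif → dereshekifoth) adds de- … -oth around the stem, so the same rule applies.
So rompusif → derompusifoth.

derompusifoth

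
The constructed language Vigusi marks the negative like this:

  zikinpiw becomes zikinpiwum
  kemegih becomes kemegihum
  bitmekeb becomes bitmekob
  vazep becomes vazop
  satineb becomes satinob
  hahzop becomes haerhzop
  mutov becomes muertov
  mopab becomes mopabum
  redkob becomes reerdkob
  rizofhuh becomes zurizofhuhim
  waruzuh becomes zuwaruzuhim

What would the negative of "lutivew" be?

bitmekeb and redkob both end in -b yet inflect differently (bitmekob, reerdkob), so the final letter is not what conditions the rule; the last vowel is.
"lutivew" has last vowel 'e'. The stems whose last vowel is 'e' (bitmekeb → bitmekob, satineb → satinob, vazep → vazop) change the last vowel to 'o'.
The other patterns: stems whose last vowel is 'o' insert -er- after the first vowel; stems whose last vowel is 'a' or 'i' add -um; stems whose last vowel is 'u' add zu- … -im around the stem.
So lutivew → lutivow.

lutivow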